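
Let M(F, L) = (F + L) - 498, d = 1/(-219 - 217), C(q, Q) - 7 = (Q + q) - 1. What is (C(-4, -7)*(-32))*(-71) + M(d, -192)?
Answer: -5253801/436 ≈ -12050.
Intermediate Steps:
C(q, Q) = 6 + Q + q (C(q, Q) = 7 + ((Q + q) - 1) = 7 + (-1 + Q + q) = 6 + Q + q)
d = -1/436 (d = 1/(-436) = -1/436 ≈ -0.0022936)
M(F, L) = -498 + F + L
(C(-4, -7)*(-32))*(-71) + M(d, -192) = ((6 - 7 - 4)*(-32))*(-71) + (-498 - 1/436 - 192) = -5*(-32)*(-71) - 300841/436 = 160*(-71) - 300841/436 = -11360 - 300841/436 = -5253801/436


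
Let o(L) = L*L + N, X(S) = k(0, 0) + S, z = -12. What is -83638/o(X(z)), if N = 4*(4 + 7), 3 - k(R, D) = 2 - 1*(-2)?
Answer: -1178/3 ≈ -392.67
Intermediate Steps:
k(R, D) = -1 (k(R, D) = 3 - (2 - 1*(-2)) = 3 - (2 + 2) = 3 - 1*4 = 3 - 4 = -1)
N = 44 (N = 4*11 = 44)
X(S) = -1 + S
o(L) = 44 + L**2 (o(L) = L*L + 44 = L**2 + 44 = 44 + L**2)
-83638/o(X(z)) = -83638/(44 + (-1 - 12)**2) = -83638/(44 + (-13)**2) = -83638/(44 + 169) = -83638/213 = -83638*1/213 = -1178/3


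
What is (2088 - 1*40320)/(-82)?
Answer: 19116/41 ≈ 466.24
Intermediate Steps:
(2088 - 1*40320)/(-82) = (2088 - 40320)*(-1/82) = -38232*(-1/82) = 19116/41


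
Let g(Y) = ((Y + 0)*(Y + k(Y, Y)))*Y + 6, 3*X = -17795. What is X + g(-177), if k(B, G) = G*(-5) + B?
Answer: 49889320/3 ≈ 1.6630e+7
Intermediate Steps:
X = -17795/3 (X = (⅓)*(-17795) = -17795/3 ≈ -5931.7)
k(B, G) = B - 5*G (k(B, G) = -5*G + B = B - 5*G)
g(Y) = 6 - 3*Y³ (g(Y) = ((Y + 0)*(Y + (Y - 5*Y)))*Y + 6 = (Y*(Y - 4*Y))*Y + 6 = (Y*(-3*Y))*Y + 6 = (-3*Y²)*Y + 6 = -3*Y³ + 6 = 6 - 3*Y³)
X + g(-177) = -17795/3 + (6 - 3*(-177)³) = -17795/3 + (6 - 3*(-5545233)) = -17795/3 + (6 + 16635699) = -17795/3 + 16635705 = 49889320/3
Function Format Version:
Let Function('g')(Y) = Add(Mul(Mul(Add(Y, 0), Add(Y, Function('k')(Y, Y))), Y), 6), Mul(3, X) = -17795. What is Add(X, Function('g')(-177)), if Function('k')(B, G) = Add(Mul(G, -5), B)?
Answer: Rational(49889320, 3) ≈ 1.6630e+7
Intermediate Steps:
X = Rational(-17795, 3) (X = Mul(Rational(1, 3), -17795) = Rational(-17795, 3) ≈ -5931.7)
Function('k')(B, G) = Add(B, Mul(-5, G)) (Function('k')(B, G) = Add(Mul(-5, G), B) = Add(B, Mul(-5, G)))
Function('g')(Y) = Add(6, Mul(-3, Pow(Y, 3))) (Function('g')(Y) = Add(Mul(Mul(Add(Y, 0), Add(Y, Add(Y, Mul(-5, Y)))), Y), 6) = Add(Mul(Mul(Y, Add(Y, Mul(-4, Y))), Y), 6) = Add(Mul(Mul(Y, Mul(-3, Y)), Y), 6) = Add(Mul(Mul(-3, Pow(Y, 2)), Y), 6) = Add(Mul(-3, Pow(Y, 3)), 6) = Add(6, Mul(-3, Pow(Y, 3))))
Add(X, Function('g')(-177)) = Add(Rational(-17795, 3), Add(6, Mul(-3, Pow(-177, 3)))) = Add(Rational(-17795, 3), Add(6, Mul(-3, -5545233))) = Add(Rational(-17795, 3), Add(6, 16635699)) = Add(Rational(-17795, 3), 16635705) = Rational(49889320, 3)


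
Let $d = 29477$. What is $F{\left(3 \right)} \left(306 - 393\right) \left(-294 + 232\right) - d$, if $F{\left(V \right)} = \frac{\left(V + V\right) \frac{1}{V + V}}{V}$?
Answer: $-27679$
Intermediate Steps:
$F{\left(V \right)} = \frac{1}{V}$ ($F{\left(V \right)} = \frac{2 V \frac{1}{2 V}}{V} = 1 \frac{1}{V} = \frac{1}{V}$)
$F{\left(3 \right)} \left(306 - 393\right) \left(-294 + 232\right) - d = \frac{\left(306 - 393\right) \left(-294 + 232\right)}{3} - 29477 = \frac{\left(-87\right) \left(-62\right)}{3} - 29477 = \frac{1}{3} \cdot 5394 - 29477 = 1798 - 29477 = -27679$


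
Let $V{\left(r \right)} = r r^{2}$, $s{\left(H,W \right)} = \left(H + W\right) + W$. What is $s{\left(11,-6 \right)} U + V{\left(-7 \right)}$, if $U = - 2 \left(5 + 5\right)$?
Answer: $-323$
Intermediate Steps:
$s{\left(H,W \right)} = H + 2 W$
$U = -20$ ($U = \left(-2\right) 10 = -20$)
$V{\left(r \right)} = r^{3}$
$s{\left(11,-6 \right)} U + V{\left(-7 \right)} = \left(11 + 2 \left(-6\right)\right) \left(-20\right) + \left(-7\right)^{3} = \left(11 - 12\right) \left(-20\right) - 343 = \left(-1\right) \left(-20\right) - 343 = 20 - 343 = -323$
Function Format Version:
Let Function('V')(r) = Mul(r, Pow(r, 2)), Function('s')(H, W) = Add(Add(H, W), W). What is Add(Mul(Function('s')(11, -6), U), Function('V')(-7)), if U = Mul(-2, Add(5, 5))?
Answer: -323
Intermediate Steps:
Function('s')(H, W) = Add(H, Mul(2, W))
U = -20 (U = Mul(-2, 10) = -20)
Function('V')(r) = Pow(r, 3)
Add(Mul(Function('s')(11, -6), U), Function('V')(-7)) = Add(Mul(Add(11, Mul(2, -6)), -20), Pow(-7, 3)) = Add(Mul(Add(11, -12), -20), -343) = Add(Mul(-1, -20), -343) = Add(20, -343) = -323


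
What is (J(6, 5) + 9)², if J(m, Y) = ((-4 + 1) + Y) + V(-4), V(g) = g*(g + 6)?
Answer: 9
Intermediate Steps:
V(g) = g*(6 + g)
J(m, Y) = -11 + Y (J(m, Y) = ((-4 + 1) + Y) - 4*(6 - 4) = (-3 + Y) - 4*2 = (-3 + Y) - 8 = -11 + Y)
(J(6, 5) + 9)² = ((-11 + 5) + 9)² = (-6 + 9)² = 3² = 9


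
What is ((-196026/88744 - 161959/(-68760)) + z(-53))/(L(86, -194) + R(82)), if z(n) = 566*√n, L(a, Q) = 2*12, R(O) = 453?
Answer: 111767717/363833982360 + 566*I*√53/477 ≈ 0.00030719 + 8.6385*I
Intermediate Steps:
L(a, Q) = 24
((-196026/88744 - 161959/(-68760)) + z(-53))/(L(86, -194) + R(82)) = ((-196026/88744 - 161959/(-68760)) + 566*√(-53))/(24 + 453) = ((-196026*1/88744 - 161959*(-1/68760)) + 566*(I*√53))/477 = ((-98013/44372 + 161959/68760) + 566*I*√53)*(1/477) = (111767717/762754680 + 566*I*√53)*(1/477) = 111767717/363833982360 + 566*I*√53/477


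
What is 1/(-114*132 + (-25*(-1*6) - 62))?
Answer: -1/14960 ≈ -6.6845e-5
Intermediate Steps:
1/(-114*132 + (-25*(-1*6) - 62)) = 1/(-15048 + (-(-150) - 62)) = 1/(-15048 + (-25*(-6) - 62)) = 1/(-15048 + (150 - 62)) = 1/(-15048 + 88) = 1/(-14960) = -1/14960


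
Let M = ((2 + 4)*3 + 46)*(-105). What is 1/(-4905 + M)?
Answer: -1/11625 ≈ -8.6021e-5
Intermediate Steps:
M = -6720 (M = (6*3 + 46)*(-105) = (18 + 46)*(-105) = 64*(-105) = -6720)
1/(-4905 + M) = 1/(-4905 - 6720) = 1/(-11625) = -1/11625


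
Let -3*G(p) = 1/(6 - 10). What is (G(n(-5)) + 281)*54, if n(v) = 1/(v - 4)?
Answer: 30357/2 ≈ 15179.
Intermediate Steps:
n(v) = 1/(-4 + v)
G(p) = 1/12 (G(p) = -1/(3*(6 - 10)) = -⅓/(-4) = -⅓*(-¼) = 1/12)
(G(n(-5)) + 281)*54 = (1/12 + 281)*54 = (3373/12)*54 = 30357/2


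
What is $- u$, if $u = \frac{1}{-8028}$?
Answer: $\frac{1}{8028} \approx 0.00012456$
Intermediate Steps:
$u = - \frac{1}{8028} \approx -0.00012456$
$- u = \left(-1\right) \left(- \frac{1}{8028}\right) = \frac{1}{8028}$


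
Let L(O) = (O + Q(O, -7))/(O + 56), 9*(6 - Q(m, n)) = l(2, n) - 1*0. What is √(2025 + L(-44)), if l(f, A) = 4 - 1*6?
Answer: √163770/9 ≈ 44.965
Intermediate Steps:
l(f, A) = -2 (l(f, A) = 4 - 6 = -2)
Q(m, n) = 56/9 (Q(m, n) = 6 - (-2 - 1*0)/9 = 6 - (-2 + 0)/9 = 6 - ⅑*(-2) = 6 + 2/9 = 56/9)
L(O) = (56/9 + O)/(56 + O) (L(O) = (O + 56/9)/(O + 56) = (56/9 + O)/(56 + O))
√(2025 + L(-44)) = √(2025 + (56/9 - 44)/(56 - 44)) = √(2025 - 340/9/12) = √(2025 + (1/12)*(-340/9)) = √(2025 - 85/27) = √(54590/27) = √163770/9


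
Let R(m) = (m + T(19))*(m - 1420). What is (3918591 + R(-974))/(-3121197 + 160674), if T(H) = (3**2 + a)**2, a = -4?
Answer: -687833/328947 ≈ -2.0910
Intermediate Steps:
T(H) = 25 (T(H) = (3**2 - 4)**2 = (9 - 4)**2 = 5**2 = 25)
R(m) = (-1420 + m)*(25 + m) (R(m) = (m + 25)*(m - 1420) = (25 + m)*(-1420 + m) = (-1420 + m)*(25 + m))
(3918591 + R(-974))/(-3121197 + 160674) = (3918591 + (-35500 + (-974)**2 - 1395*(-974)))/(-3121197 + 160674) = (3918591 + (-35500 + 948676 + 1358730))/(-2960523) = (3918591 + 2271906)*(-1/2960523) = 6190497*(-1/2960523) = -687833/328947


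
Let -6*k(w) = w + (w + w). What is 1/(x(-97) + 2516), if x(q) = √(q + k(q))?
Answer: 5032/12660609 - I*√194/12660609 ≈ 0.00039745 - 1.1001e-6*I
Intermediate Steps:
k(w) = -w/2 (k(w) = -(w + (w + w))/6 = -(w + 2*w)/6 = -w/2)
x(q) = √2*√q/2 (x(q) = √(q - q/2) = √(q/2) = √2*√q/2)
1/(x(-97) + 2516) = 1/(√2*√(-97)/2 + 2516) = 1/(√2*(I*√97)/2 + 2516) = 1/(I*√194/2 + 2516) = 1/(2516 + I*√194/2)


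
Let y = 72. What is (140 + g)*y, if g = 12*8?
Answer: 16992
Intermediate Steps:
g = 96
(140 + g)*y = (140 + 96)*72 = 236*72 = 16992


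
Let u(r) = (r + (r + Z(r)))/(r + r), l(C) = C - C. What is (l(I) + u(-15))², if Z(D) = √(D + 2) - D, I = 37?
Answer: (15 - I*√13)²/900 ≈ 0.23556 - 0.12019*I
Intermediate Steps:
l(C) = 0
Z(D) = √(2 + D) - D
u(r) = (r + √(2 + r))/(2*r) (u(r) = (r + (r + (√(2 + r) - r)))/(r + r) = (r + √(2 + r))/((2*r)) = (r + √(2 + r))*(1/(2*r)) = (r + √(2 + r))/(2*r))
(l(I) + u(-15))² = (0 + (½)*(-15 + √(2 - 15))/(-15))² = (0 + (½)*(-1/15)*(-15 + √(-13)))² = (0 + (½)*(-1/15)*(-15 + I*√13))² = (0 + (½ - I*√13/30))² = (½ - I*√13/30)²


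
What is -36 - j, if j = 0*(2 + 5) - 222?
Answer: 186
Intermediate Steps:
j = -222 (j = 0*7 - 222 = 0 - 222 = -222)
-36 - j = -36 - 1*(-222) = -36 + 222 = 186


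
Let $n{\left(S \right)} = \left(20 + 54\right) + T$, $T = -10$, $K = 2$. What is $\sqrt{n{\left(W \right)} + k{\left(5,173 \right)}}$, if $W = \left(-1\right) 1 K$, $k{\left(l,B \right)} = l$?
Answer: $\sqrt{69} \approx 8.3066$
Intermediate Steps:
$W = -2$ ($W = \left(-1\right) 1 \cdot 2 = \left(-1\right) 2 = -2$)
$n{\left(S \right)} = 64$ ($n{\left(S \right)} = \left(20 + 54\right) - 10 = 74 - 10 = 64$)
$\sqrt{n{\left(W \right)} + k{\left(5,173 \right)}} = \sqrt{64 + 5} = \sqrt{69}$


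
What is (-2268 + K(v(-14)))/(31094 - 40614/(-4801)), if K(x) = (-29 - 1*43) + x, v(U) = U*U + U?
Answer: -5180279/74661454 ≈ -0.069384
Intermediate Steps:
v(U) = U + U**2 (v(U) = U**2 + U = U + U**2)
K(x) = -72 + x (K(x) = (-29 - 43) + x = -72 + x)
(-2268 + K(v(-14)))/(31094 - 40614/(-4801)) = (-2268 + (-72 - 14*(1 - 14)))/(31094 - 40614/(-4801)) = (-2268 + (-72 - 14*(-13)))/(31094 - 40614*(-1/4801)) = (-2268 + (-72 + 182))/(31094 + 40614/4801) = (-2268 + 110)/(149322908/4801) = -2158*4801/149322908 = -5180279/74661454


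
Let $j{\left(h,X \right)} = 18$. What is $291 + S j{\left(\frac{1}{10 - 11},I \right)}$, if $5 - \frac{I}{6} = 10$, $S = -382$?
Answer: $-6585$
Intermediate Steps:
$I = -30$ ($I = 30 - 60 = -30$)
$291 + S j{\left(\frac{1}{10 - 11},I \right)} = 291 - 6876 = -6585$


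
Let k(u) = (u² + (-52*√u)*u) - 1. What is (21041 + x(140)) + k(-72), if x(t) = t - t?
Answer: 26224 + 22464*I*√2 ≈ 26224.0 + 31769.0*I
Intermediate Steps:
k(u) = -1 + u² - 52*u^(3/2) (k(u) = (u² - 52*u^(3/2)) - 1 = -1 + u² - 52*u^(3/2))
x(t) = 0
(21041 + x(140)) + k(-72) = (21041 + 0) + (-1 + (-72)² - (-22464)*I*√2) = 21041 + (-1 + 5184 - (-22464)*I*√2) = 21041 + (-1 + 5184 + 22464*I*√2) = 21041 + (5183 + 22464*I*√2) = 26224 + 22464*I*√2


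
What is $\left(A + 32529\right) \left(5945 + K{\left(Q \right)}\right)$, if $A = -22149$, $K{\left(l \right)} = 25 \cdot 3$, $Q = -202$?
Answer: $62487600$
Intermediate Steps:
$K{\left(l \right)} = 75$
$\left(A + 32529\right) \left(5945 + K{\left(Q \right)}\right) = \left(-22149 + 32529\right) \left(5945 + 75\right) = 10380 \cdot 6020 = 62487600$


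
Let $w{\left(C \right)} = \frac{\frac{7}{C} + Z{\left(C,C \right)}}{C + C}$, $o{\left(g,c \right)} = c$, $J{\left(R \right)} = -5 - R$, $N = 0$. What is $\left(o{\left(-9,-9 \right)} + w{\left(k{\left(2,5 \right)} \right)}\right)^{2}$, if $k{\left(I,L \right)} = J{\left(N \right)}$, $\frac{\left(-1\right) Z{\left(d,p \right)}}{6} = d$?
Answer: $\frac{351649}{2500} \approx 140.66$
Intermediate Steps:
$Z{\left(d,p \right)} = - 6 d$
$k{\left(I,L \right)} = -5$ ($k{\left(I,L \right)} = -5 - 0 = -5 + 0 = -5$)
$w{\left(C \right)} = \frac{- 6 C + \frac{7}{C}}{2 C}$ ($w{\left(C \right)} = \frac{\frac{7}{C} - 6 C}{C + C} = \frac{- 6 C + \frac{7}{C}}{2 C}$)
$\left(o{\left(-9,-9 \right)} + w{\left(k{\left(2,5 \right)} \right)}\right)^{2} = \left(-9 - \left(3 - \frac{7}{2 \cdot 25}\right)\right)^{2} = \left(-9 + \left(-3 + \frac{7}{2} \cdot \frac{1}{25}\right)\right)^{2} = \left(-9 + \left(-3 + \frac{7}{50}\right)\right)^{2} = \left(-9 - \frac{143}{50}\right)^{2} = \left(- \frac{593}{50}\right)^{2} = \frac{351649}{2500}$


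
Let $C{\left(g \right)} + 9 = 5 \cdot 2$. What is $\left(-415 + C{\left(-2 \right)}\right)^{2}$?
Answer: $171396$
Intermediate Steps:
$C{\left(g \right)} = 1$ ($C{\left(g \right)} = -9 + 5 \cdot 2 = -9 + 10 = 1$)
$\left(-415 + C{\left(-2 \right)}\right)^{2} = \left(-415 + 1\right)^{2} = \left(-414\right)^{2} = 171396$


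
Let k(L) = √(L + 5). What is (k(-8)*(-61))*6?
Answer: -366*I*√3 ≈ -633.93*I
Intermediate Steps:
k(L) = √(5 + L)
(k(-8)*(-61))*6 = (√(5 - 8)*(-61))*6 = (√(-3)*(-61))*6 = ((I*√3)*(-61))*6 = -61*I*√3*6 = -366*I*√3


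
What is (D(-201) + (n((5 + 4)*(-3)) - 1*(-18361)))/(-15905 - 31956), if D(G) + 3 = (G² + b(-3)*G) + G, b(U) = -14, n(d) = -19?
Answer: -61353/47861 ≈ -1.2819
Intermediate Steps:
D(G) = -3 + G² - 13*G (D(G) = -3 + ((G² - 14*G) + G) = -3 + (G² - 13*G) = -3 + G² - 13*G)
(D(-201) + (n((5 + 4)*(-3)) - 1*(-18361)))/(-15905 - 31956) = ((-3 + (-201)² - 13*(-201)) + (-19 - 1*(-18361)))/(-15905 - 31956) = ((-3 + 40401 + 2613) + (-19 + 18361))/(-47861) = (43011 + 18342)*(-1/47861) = 61353*(-1/47861) = -61353/47861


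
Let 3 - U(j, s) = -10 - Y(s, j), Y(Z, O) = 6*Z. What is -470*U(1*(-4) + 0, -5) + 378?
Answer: 8368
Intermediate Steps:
U(j, s) = 13 + 6*s (U(j, s) = 3 - (-10 - 6*s) = 3 + (10 + 6*s) = 13 + 6*s)
-470*U(1*(-4) + 0, -5) + 378 = -470*(13 + 6*(-5)) + 378 = -470*(13 - 30) + 378 = -470*(-17) + 378 = 7990 + 378 = 8368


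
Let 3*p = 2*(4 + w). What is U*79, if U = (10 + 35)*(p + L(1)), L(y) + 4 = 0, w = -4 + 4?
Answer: -4740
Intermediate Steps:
w = 0
L(y) = -4 (L(y) = -4 + 0 = -4)
p = 8/3 (p = (2*(4 + 0))/3 = (2*4)/3 = (1/3)*8 = 8/3 ≈ 2.6667)
U = -60 (U = (10 + 35)*(8/3 - 4) = 45*(-4/3) = -60)
U*79 = -60*79 = -4740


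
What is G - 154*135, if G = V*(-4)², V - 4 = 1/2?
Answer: -20718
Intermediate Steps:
V = 9/2 (V = 4 + 1/2 = 4 + ½ = 9/2 ≈ 4.5000)
G = 72 (G = (9/2)*(-4)² = (9/2)*16 = 72)
G - 154*135 = 72 - 154*135 = 72 - 20790 = -20718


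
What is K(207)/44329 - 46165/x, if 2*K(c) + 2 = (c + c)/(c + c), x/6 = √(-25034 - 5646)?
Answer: -1/88658 + 9233*I*√7670/18408 ≈ -1.1279e-5 + 43.927*I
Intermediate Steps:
x = 12*I*√7670 (x = 6*√(-25034 - 5646) = 6*√(-30680) = 6*(2*I*√7670) = 12*I*√7670 ≈ 1050.9*I)
K(c) = -½ (K(c) = -1 + ((c + c)/(c + c))/2 = -1 + ((2*c)/((2*c)))/2 = -1 + ((2*c)*(1/(2*c)))/2 = -1 + (½)*1 = -1 + ½ = -½)
K(207)/44329 - 46165/x = -½/44329 - 46165*(-I*√7670/92040) = -½*1/44329 - (-9233)*I*√7670/18408 = -1/88658 + 9233*I*√7670/18408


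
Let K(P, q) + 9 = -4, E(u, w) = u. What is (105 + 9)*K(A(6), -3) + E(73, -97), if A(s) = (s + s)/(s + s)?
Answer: -1409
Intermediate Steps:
A(s) = 1 (A(s) = (2*s)/((2*s)) = (2*s)*(1/(2*s)) = 1)
K(P, q) = -13 (K(P, q) = -9 - 4 = -13)
(105 + 9)*K(A(6), -3) + E(73, -97) = (105 + 9)*(-13) + 73 = 114*(-13) + 73 = -1482 + 73 = -1409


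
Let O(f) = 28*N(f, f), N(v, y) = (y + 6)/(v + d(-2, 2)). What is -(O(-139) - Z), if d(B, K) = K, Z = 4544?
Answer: 618804/137 ≈ 4516.8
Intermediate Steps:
N(v, y) = (6 + y)/(2 + v) (N(v, y) = (y + 6)/(v + 2) = (6 + y)/(2 + v))
O(f) = 28*(6 + f)/(2 + f) (O(f) = 28*((6 + f)/(2 + f)) = 28*(6 + f)/(2 + f))
-(O(-139) - Z) = -(28*(6 - 139)/(2 - 139) - 1*4544) = -(28*(-133)/(-137) - 4544) = -(28*(-1/137)*(-133) - 4544) = -(3724/137 - 4544) = -1*(-618804/137) = 618804/137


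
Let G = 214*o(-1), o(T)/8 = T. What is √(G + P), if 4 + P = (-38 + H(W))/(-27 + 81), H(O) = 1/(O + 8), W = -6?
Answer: I*√61801/6 ≈ 41.433*I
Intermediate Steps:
H(O) = 1/(8 + O)
o(T) = 8*T
P = -169/36 (P = -4 + (-38 + 1/(8 - 6))/(-27 + 81) = -4 + (-38 + 1/2)/54 = -4 + (-38 + ½)*(1/54) = -4 - 75/2*1/54 = -4 - 25/36 = -169/36 ≈ -4.6944)
G = -1712 (G = 214*(8*(-1)) = 214*(-8) = -1712)
√(G + P) = √(-1712 - 169/36) = √(-61801/36) = I*√61801/6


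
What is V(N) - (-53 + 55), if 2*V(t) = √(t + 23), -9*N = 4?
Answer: -2 + √203/6 ≈ 0.37463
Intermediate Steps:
N = -4/9 (N = -⅑*4 = -4/9 ≈ -0.44444)
V(t) = √(23 + t)/2 (V(t) = √(t + 23)/2 = √(23 + t)/2)
V(N) - (-53 + 55) = √(23 - 4/9)/2 - (-53 + 55) = √(203/9)/2 - 1*2 = (√203/3)/2 - 2 = √203/6 - 2 = -2 + √203/6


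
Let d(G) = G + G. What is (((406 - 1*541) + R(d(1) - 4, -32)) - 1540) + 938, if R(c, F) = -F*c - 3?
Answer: -804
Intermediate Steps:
d(G) = 2*G
R(c, F) = -3 - F*c (R(c, F) = -F*c - 3 = -3 - F*c)
(((406 - 1*541) + R(d(1) - 4, -32)) - 1540) + 938 = (((406 - 1*541) + (-3 - 1*(-32)*(2*1 - 4))) - 1540) + 938 = (((406 - 541) + (-3 - 1*(-32)*(2 - 4))) - 1540) + 938 = ((-135 + (-3 - 1*(-32)*(-2))) - 1540) + 938 = ((-135 + (-3 - 64)) - 1540) + 938 = ((-135 - 67) - 1540) + 938 = (-202 - 1540) + 938 = -1742 + 938 = -804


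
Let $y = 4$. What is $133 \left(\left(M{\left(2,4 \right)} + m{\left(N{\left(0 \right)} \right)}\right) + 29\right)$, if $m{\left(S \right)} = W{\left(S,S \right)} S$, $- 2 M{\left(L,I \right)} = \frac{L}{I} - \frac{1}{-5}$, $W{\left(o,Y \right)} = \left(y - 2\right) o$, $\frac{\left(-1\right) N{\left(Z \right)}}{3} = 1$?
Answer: $\frac{124089}{20} \approx 6204.5$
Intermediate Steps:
$N{\left(Z \right)} = -3$ ($N{\left(Z \right)} = \left(-3\right) 1 = -3$)
$W{\left(o,Y \right)} = 2 o$ ($W{\left(o,Y \right)} = \left(4 - 2\right) o = 2 o$)
$M{\left(L,I \right)} = - \frac{1}{10} - \frac{L}{2 I}$ ($M{\left(L,I \right)} = - \frac{\frac{L}{I} - \frac{1}{-5}}{2} = - \frac{\frac{L}{I} - - \frac{1}{5}}{2} = - \frac{\frac{L}{I} + \frac{1}{5}}{2} = - \frac{\frac{1}{5} + \frac{L}{I}}{2} = - \frac{1}{10} - \frac{L}{2 I}$)
$m{\left(S \right)} = 2 S^{2}$ ($m{\left(S \right)} = 2 S S = 2 S^{2}$)
$133 \left(\left(M{\left(2,4 \right)} + m{\left(N{\left(0 \right)} \right)}\right) + 29\right) = 133 \left(\left(\frac{\left(-1\right) 4 - 10}{10 \cdot 4} + 2 \left(-3\right)^{2}\right) + 29\right) = 133 \left(\left(\frac{1}{10} \cdot \frac{1}{4} \left(-4 - 10\right) + 2 \cdot 9\right) + 29\right) = 133 \left(\left(\frac{1}{10} \cdot \frac{1}{4} \left(-14\right) + 18\right) + 29\right) = 133 \left(\left(- \frac{7}{20} + 18\right) + 29\right) = 133 \left(\frac{353}{20} + 29\right) = 133 \cdot \frac{933}{20} = \frac{124089}{20}$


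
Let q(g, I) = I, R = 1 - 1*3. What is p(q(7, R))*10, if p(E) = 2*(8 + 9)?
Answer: 340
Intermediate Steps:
R = -2 (R = 1 - 3 = -2)
p(E) = 34 (p(E) = 2*17 = 34)
p(q(7, R))*10 = 34*10 = 340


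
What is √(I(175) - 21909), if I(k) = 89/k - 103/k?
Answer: I*√547727/5 ≈ 148.02*I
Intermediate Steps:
I(k) = -14/k
√(I(175) - 21909) = √(-14/175 - 21909) = √(-14*1/175 - 21909) = √(-2/25 - 21909) = √(-547727/25) = I*√547727/5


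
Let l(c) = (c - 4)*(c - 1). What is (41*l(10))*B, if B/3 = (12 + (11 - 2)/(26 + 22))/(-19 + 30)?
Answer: 647595/88 ≈ 7359.0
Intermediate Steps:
l(c) = (-1 + c)*(-4 + c) (l(c) = (-4 + c)*(-1 + c) = (-1 + c)*(-4 + c))
B = 585/176 (B = 3*((12 + (11 - 2)/(26 + 22))/(-19 + 30)) = 3*((12 + 9/48)/11) = 3*((12 + 9*(1/48))*(1/11)) = 3*((12 + 3/16)*(1/11)) = 3*((195/16)*(1/11)) = 3*(195/176) = 585/176 ≈ 3.3239)
(41*l(10))*B = (41*(4 + 10² - 5*10))*(585/176) = (41*(4 + 100 - 50))*(585/176) = (41*54)*(585/176) = 2214*(585/176) = 647595/88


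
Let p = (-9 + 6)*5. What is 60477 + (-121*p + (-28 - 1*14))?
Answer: 62250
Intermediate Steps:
p = -15 (p = -3*5 = -15)
60477 + (-121*p + (-28 - 1*14)) = 60477 + (-121*(-15) + (-28 - 1*14)) = 60477 + (1815 + (-28 - 14)) = 60477 + (1815 - 42) = 60477 + 1773 = 62250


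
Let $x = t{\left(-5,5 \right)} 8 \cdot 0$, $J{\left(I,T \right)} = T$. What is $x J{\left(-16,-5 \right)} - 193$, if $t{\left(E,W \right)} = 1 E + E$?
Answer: $-193$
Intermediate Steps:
$t{\left(E,W \right)} = 2 E$ ($t{\left(E,W \right)} = E + E = 2 E$)
$x = 0$ ($x = 2 \left(-5\right) 8 \cdot 0 = \left(-10\right) 8 \cdot 0 = \left(-80\right) 0 = 0$)
$x J{\left(-16,-5 \right)} - 193 = 0 \left(-5\right) - 193 = 0 - 193 = -193$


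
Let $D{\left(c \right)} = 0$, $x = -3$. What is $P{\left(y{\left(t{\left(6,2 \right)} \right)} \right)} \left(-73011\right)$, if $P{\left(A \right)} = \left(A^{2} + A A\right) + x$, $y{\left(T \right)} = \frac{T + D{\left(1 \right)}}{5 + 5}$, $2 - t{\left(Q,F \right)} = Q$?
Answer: $\frac{4891737}{25} \approx 1.9567 \cdot 10^{5}$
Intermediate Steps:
$t{\left(Q,F \right)} = 2 - Q$
$y{\left(T \right)} = \frac{T}{10}$ ($y{\left(T \right)} = \frac{T + 0}{5 + 5} = \frac{T}{10}$)
$P{\left(A \right)} = -3 + 2 A^{2}$ ($P{\left(A \right)} = \left(A^{2} + A A\right) - 3 = \left(A^{2} + A^{2}\right) - 3 = 2 A^{2} - 3 = -3 + 2 A^{2}$)
$P{\left(y{\left(t{\left(6,2 \right)} \right)} \right)} \left(-73011\right) = \left(-3 + 2 \left(\frac{2 - 6}{10}\right)^{2}\right) \left(-73011\right) = \left(-3 + 2 \left(\frac{1}{10} \left(-4\right)\right)^{2}\right) \left(-73011\right) = \left(-3 + 2 \left(- \frac{2}{5}\right)^{2}\right) \left(-73011\right) = \left(-3 + 2 \cdot \frac{4}{25}\right) \left(-73011\right) = \left(-3 + \frac{8}{25}\right) \left(-73011\right) = \left(- \frac{67}{25}\right) \left(-73011\right) = \frac{4891737}{25}$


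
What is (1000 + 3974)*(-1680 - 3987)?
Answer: -28187658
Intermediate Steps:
(1000 + 3974)*(-1680 - 3987) = 4974*(-5667) = -28187658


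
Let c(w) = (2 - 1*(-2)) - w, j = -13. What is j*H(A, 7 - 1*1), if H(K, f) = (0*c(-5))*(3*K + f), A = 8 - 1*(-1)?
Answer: 0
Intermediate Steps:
A = 9 (A = 8 + 1 = 9)
c(w) = 4 - w (c(w) = (2 + 2) - w = 4 - w)
H(K, f) = 0 (H(K, f) = (0*(4 - 1*(-5)))*(3*K + f) = (0*(4 + 5))*(f + 3*K) = (0*9)*(f + 3*K) = 0*(f + 3*K) = 0)
j*H(A, 7 - 1*1) = -13*0 = 0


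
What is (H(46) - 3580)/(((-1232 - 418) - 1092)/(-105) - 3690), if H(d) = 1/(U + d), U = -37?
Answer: 1127665/1154124 ≈ 0.97707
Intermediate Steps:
H(d) = 1/(-37 + d)
(H(46) - 3580)/(((-1232 - 418) - 1092)/(-105) - 3690) = (1/(-37 + 46) - 3580)/(((-1232 - 418) - 1092)/(-105) - 3690) = (1/9 - 3580)/((-1650 - 1092)*(-1/105) - 3690) = (⅑ - 3580)/(-2742*(-1/105) - 3690) = -32219/(9*(914/35 - 3690)) = -32219/(9*(-128236/35)) = -32219/9*(-35/128236) = 1127665/1154124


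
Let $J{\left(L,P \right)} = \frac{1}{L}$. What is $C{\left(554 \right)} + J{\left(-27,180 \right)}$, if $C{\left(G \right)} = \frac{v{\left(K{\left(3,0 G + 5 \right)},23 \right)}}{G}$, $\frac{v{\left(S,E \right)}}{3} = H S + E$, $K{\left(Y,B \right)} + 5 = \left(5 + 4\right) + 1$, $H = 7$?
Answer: $\frac{2072}{7479} \approx 0.27704$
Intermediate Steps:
$K{\left(Y,B \right)} = 5$ ($K{\left(Y,B \right)} = -5 + \left(\left(5 + 4\right) + 1\right) = -5 + \left(9 + 1\right) = -5 + 10 = 5$)
$v{\left(S,E \right)} = 3 E + 21 S$ ($v{\left(S,E \right)} = 3 \left(7 S + E\right) = 3 \left(E + 7 S\right) = 3 E + 21 S$)
$C{\left(G \right)} = \frac{174}{G}$ ($C{\left(G \right)} = \frac{3 \cdot 23 + 21 \cdot 5}{G} = \frac{69 + 105}{G} = \frac{174}{G}$)
$C{\left(554 \right)} + J{\left(-27,180 \right)} = \frac{174}{554} + \frac{1}{-27} = 174 \cdot \frac{1}{554} - \frac{1}{27} = \frac{87}{277} - \frac{1}{27} = \frac{2072}{7479}$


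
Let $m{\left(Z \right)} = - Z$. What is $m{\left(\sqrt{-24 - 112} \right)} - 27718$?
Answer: $-27718 - 2 i \sqrt{34} \approx -27718.0 - 11.662 i$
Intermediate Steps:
$m{\left(\sqrt{-24 - 112} \right)} - 27718 = - \sqrt{-24 - 112} - 27718 = - \sqrt{-136} - 27718 = - 2 i \sqrt{34} - 27718 = -27718 - 2 i \sqrt{34}$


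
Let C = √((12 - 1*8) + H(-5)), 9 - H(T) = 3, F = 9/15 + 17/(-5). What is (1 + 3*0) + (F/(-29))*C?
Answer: 1 + 14*√10/145 ≈ 1.3053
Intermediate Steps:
F = -14/5 (F = 9*(1/15) + 17*(-⅕) = ⅗ - 17/5 = -14/5 ≈ -2.8000)
H(T) = 6 (H(T) = 9 - 1*3 = 9 - 3 = 6)
C = √10 (C = √((12 - 1*8) + 6) = √((12 - 8) + 6) = √(4 + 6) = √10 ≈ 3.1623)
(1 + 3*0) + (F/(-29))*C = (1 + 3*0) + (-14/5/(-29))*√10 = (1 + 0) + (-14/5*(-1/29))*√10 = 1 + 14*√10/145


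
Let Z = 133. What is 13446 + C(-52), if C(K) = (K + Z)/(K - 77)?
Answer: 578151/43 ≈ 13445.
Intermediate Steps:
C(K) = (133 + K)/(-77 + K) (C(K) = (K + 133)/(K - 77) = (133 + K)/(-77 + K))
13446 + C(-52) = 13446 + (133 - 52)/(-77 - 52) = 13446 + 81/(-129) = 13446 - 1/129*81 = 13446 - 27/43 = 578151/43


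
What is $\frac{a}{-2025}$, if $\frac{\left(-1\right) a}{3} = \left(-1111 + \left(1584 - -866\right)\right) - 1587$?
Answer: $- \frac{248}{675} \approx -0.36741$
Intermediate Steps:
$a = 744$ ($a = - 3 \left(\left(-1111 + \left(1584 - -866\right)\right) - 1587\right) = - 3 \left(\left(-1111 + \left(1584 + 866\right)\right) - 1587\right) = - 3 \left(\left(-1111 + 2450\right) - 1587\right) = - 3 \left(1339 - 1587\right) = \left(-3\right) \left(-248\right) = 744$)
$\frac{a}{-2025} = \frac{744}{-2025} = 744 \left(- \frac{1}{2025}\right) = - \frac{248}{675}$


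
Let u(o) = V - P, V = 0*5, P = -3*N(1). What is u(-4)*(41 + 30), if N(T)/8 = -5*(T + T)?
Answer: -17040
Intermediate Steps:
N(T) = -80*T (N(T) = 8*(-5*(T + T)) = 8*(-10*T) = -80*T)
P = 240 (P = -(-240) = -3*(-80) = 240)
V = 0
u(o) = -240 (u(o) = 0 - 1*240 = 0 - 240 = -240)
u(-4)*(41 + 30) = -240*(41 + 30) = -240*71 = -17040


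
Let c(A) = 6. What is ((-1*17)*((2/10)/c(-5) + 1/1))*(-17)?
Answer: 8959/30 ≈ 298.63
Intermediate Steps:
((-1*17)*((2/10)/c(-5) + 1/1))*(-17) = ((-1*17)*((2/10)/6 + 1/1))*(-17) = -17*((2*(⅒))*(⅙) + 1*1)*(-17) = -17*((⅕)*(⅙) + 1)*(-17) = -17*(1/30 + 1)*(-17) = -17*31/30*(-17) = -527/30*(-17) = 8959/30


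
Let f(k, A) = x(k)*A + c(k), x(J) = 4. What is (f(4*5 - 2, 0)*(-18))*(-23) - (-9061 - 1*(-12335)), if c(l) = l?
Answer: 4178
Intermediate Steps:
f(k, A) = k + 4*A (f(k, A) = 4*A + k = k + 4*A)
(f(4*5 - 2, 0)*(-18))*(-23) - (-9061 - 1*(-12335)) = (((4*5 - 2) + 4*0)*(-18))*(-23) - (-9061 - 1*(-12335)) = (((20 - 2) + 0)*(-18))*(-23) - (-9061 + 12335) = ((18 + 0)*(-18))*(-23) - 1*3274 = (18*(-18))*(-23) - 3274 = -324*(-23) - 3274 = 7452 - 3274 = 4178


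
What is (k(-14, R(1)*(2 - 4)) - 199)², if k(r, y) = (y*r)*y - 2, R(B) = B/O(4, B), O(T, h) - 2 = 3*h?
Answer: 25816561/625 ≈ 41307.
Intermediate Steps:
O(T, h) = 2 + 3*h
R(B) = B/(2 + 3*B)
k(r, y) = -2 + r*y² (k(r, y) = (r*y)*y - 2 = r*y² - 2 = -2 + r*y²)
(k(-14, R(1)*(2 - 4)) - 199)² = ((-2 - 14*(2 - 4)²/(2 + 3*1)²) - 199)² = ((-2 - 14*4/(2 + 3)²) - 199)² = ((-2 - 14*((1/5)*(-2))²) - 199)² = ((-2 - 14*((1*(⅕))*(-2))²) - 199)² = ((-2 - 14*((⅕)*(-2))²) - 199)² = ((-2 - 14*(-⅖)²) - 199)² = ((-2 - 14*4/25) - 199)² = ((-2 - 56/25) - 199)² = (-106/25 - 199)² = (-5081/25)² = 25816561/625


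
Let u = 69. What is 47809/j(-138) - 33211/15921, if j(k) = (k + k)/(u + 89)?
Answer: -20045594383/732366 ≈ -27371.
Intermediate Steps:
j(k) = k/79 (j(k) = (k + k)/(69 + 89) = (2*k)/158 = (2*k)*(1/158) = k/79)
47809/j(-138) - 33211/15921 = 47809/(((1/79)*(-138))) - 33211/15921 = 47809/(-138/79) - 33211*1/15921 = 47809*(-79/138) - 33211/15921 = -3776911/138 - 33211/15921 = -20045594383/732366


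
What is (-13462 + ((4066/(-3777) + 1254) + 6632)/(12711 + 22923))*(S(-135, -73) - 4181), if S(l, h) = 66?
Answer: 3727810712549200/67294809 ≈ 5.5395e+7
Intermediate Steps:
(-13462 + ((4066/(-3777) + 1254) + 6632)/(12711 + 22923))*(S(-135, -73) - 4181) = (-13462 + ((4066/(-3777) + 1254) + 6632)/(12711 + 22923))*(66 - 4181) = (-13462 + ((4066*(-1/3777) + 1254) + 6632)/35634)*(-4115) = (-13462 + ((-4066/3777 + 1254) + 6632)*(1/35634))*(-4115) = (-13462 + (4732292/3777 + 6632)*(1/35634))*(-4115) = (-13462 + (29781356/3777)*(1/35634))*(-4115) = (-13462 + 14890678/67294809)*(-4115) = -905907828080/67294809*(-4115) = 3727810712549200/67294809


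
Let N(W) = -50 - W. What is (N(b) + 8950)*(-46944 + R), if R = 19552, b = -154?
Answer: -248007168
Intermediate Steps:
(N(b) + 8950)*(-46944 + R) = ((-50 - 1*(-154)) + 8950)*(-46944 + 19552) = ((-50 + 154) + 8950)*(-27392) = (104 + 8950)*(-27392) = 9054*(-27392) = -248007168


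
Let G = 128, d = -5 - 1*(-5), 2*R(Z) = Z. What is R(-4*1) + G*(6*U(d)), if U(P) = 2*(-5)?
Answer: -7682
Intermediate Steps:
R(Z) = Z/2
d = 0 (d = -5 + 5 = 0)
U(P) = -10
R(-4*1) + G*(6*U(d)) = (-4*1)/2 + 128*(6*(-10)) = (½)*(-4) + 128*(-60) = -2 - 7680 = -7682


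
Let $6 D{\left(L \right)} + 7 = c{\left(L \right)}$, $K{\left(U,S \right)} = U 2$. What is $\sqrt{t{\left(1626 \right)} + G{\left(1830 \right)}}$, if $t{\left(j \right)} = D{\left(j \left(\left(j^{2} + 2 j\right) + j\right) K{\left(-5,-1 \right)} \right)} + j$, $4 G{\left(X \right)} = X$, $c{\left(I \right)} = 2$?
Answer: $\frac{2 \sqrt{4686}}{3} \approx 45.636$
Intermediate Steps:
$K{\left(U,S \right)} = 2 U$
$G{\left(X \right)} = \frac{X}{4}$
$D{\left(L \right)} = - \frac{5}{6}$ ($D{\left(L \right)} = - \frac{7}{6} + \frac{1}{6} \cdot 2 = - \frac{7}{6} + \frac{1}{3} = - \frac{5}{6}$)
$t{\left(j \right)} = - \frac{5}{6} + j$
$\sqrt{t{\left(1626 \right)} + G{\left(1830 \right)}} = \sqrt{\left(- \frac{5}{6} + 1626\right) + \frac{1}{4} \cdot 1830} = \sqrt{\frac{9751}{6} + \frac{915}{2}} = \sqrt{\frac{6248}{3}} = \frac{2 \sqrt{4686}}{3}$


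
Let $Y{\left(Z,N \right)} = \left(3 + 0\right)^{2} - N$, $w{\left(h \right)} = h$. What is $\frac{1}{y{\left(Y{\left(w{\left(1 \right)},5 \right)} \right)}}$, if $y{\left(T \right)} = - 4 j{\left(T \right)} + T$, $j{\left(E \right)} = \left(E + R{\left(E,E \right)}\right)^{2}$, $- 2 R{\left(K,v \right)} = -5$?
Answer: $- \frac{1}{165} \approx -0.0060606$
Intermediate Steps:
$R{\left(K,v \right)} = \frac{5}{2}$ ($R{\left(K,v \right)} = \left(- \frac{1}{2}\right) \left(-5\right) = \frac{5}{2}$)
$j{\left(E \right)} = \left(\frac{5}{2} + E\right)^{2}$ ($j{\left(E \right)} = \left(E + \frac{5}{2}\right)^{2} = \left(\frac{5}{2} + E\right)^{2}$)
$Y{\left(Z,N \right)} = 9 - N$ ($Y{\left(Z,N \right)} = 3^{2} - N = 9 - N$)
$y{\left(T \right)} = T - \left(5 + 2 T\right)^{2}$ ($y{\left(T \right)} = - 4 \frac{\left(5 + 2 T\right)^{2}}{4} + T = - \left(5 + 2 T\right)^{2} + T = T - \left(5 + 2 T\right)^{2}$)
$\frac{1}{y{\left(Y{\left(w{\left(1 \right)},5 \right)} \right)}} = \frac{1}{\left(9 - 5\right) - \left(5 + 2 \left(9 - 5\right)\right)^{2}} = \frac{1}{4 - \left(5 + 2 \cdot 4\right)^{2}} = \frac{1}{4 - \left(5 + 8\right)^{2}} = \frac{1}{4 - 13^{2}} = \frac{1}{4 - 169} = \frac{1}{-165} = - \frac{1}{165}$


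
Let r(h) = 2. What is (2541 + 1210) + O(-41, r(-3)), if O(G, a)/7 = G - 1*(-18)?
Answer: 3590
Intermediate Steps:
O(G, a) = 126 + 7*G (O(G, a) = 7*(G - 1*(-18)) = 7*(G + 18) = 7*(18 + G) = 126 + 7*G)
(2541 + 1210) + O(-41, r(-3)) = (2541 + 1210) + (126 + 7*(-41)) = 3751 + (126 - 287) = 3751 - 161 = 3590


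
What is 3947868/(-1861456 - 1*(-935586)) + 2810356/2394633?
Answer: -3425835341362/1108559427855 ≈ -3.0903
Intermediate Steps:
3947868/(-1861456 - 1*(-935586)) + 2810356/2394633 = 3947868/(-1861456 + 935586) + 2810356*(1/2394633) = 3947868/(-925870) + 2810356/2394633 = 3947868*(-1/925870) + 2810356/2394633 = -1973934/462935 + 2810356/2394633 = -3425835341362/1108559427855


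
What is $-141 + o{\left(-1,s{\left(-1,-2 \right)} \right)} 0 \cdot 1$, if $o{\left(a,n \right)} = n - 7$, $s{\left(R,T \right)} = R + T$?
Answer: $-141$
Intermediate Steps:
$o{\left(a,n \right)} = -7 + n$ ($o{\left(a,n \right)} = n - 7 = -7 + n$)
$-141 + o{\left(-1,s{\left(-1,-2 \right)} \right)} 0 \cdot 1 = -141 + \left(-7 - 3\right) 0 \cdot 1 = -141 + \left(-7 - 3\right) 0 = -141 - 0 = -141 + 0 = -141$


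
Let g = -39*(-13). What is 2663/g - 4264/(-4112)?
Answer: 1639013/260598 ≈ 6.2894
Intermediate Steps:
g = 507
2663/g - 4264/(-4112) = 2663/507 - 4264/(-4112) = 2663*(1/507) - 4264*(-1/4112) = 2663/507 + 533/514 = 1639013/260598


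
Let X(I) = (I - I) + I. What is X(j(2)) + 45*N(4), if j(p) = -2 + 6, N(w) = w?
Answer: 184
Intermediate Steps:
j(p) = 4
X(I) = I (X(I) = 0 + I = I)
X(j(2)) + 45*N(4) = 4 + 45*4 = 4 + 180 = 184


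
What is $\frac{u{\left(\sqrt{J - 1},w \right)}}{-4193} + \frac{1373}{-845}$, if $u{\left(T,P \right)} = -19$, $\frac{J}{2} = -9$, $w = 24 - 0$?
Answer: $- \frac{5740934}{3543085} \approx -1.6203$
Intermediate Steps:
$w = 24$ ($w = 24 + 0 = 24$)
$J = -18$ ($J = 2 \left(-9\right) = -18$)
$\frac{u{\left(\sqrt{J - 1},w \right)}}{-4193} + \frac{1373}{-845} = - \frac{19}{-4193} + \frac{1373}{-845} = \left(-19\right) \left(- \frac{1}{4193}\right) + 1373 \left(- \frac{1}{845}\right) = \frac{19}{4193} - \frac{1373}{845} = - \frac{5740934}{3543085}$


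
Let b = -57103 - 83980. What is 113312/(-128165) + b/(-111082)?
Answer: 5494979111/14236824530 ≈ 0.38597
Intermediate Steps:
b = -141083
113312/(-128165) + b/(-111082) = 113312/(-128165) - 141083/(-111082) = 113312*(-1/128165) - 141083*(-1/111082) = -113312/128165 + 141083/111082 = 5494979111/14236824530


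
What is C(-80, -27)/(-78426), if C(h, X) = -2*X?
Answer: -3/4357 ≈ -0.00068855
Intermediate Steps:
C(-80, -27)/(-78426) = -2*(-27)/(-78426) = 54*(-1/78426) = -3/4357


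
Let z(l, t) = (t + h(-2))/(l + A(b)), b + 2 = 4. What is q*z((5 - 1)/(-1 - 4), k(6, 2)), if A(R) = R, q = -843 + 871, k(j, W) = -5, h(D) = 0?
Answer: -350/3 ≈ -116.67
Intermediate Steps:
b = 2 (b = -2 + 4 = 2)
q = 28
z(l, t) = t/(2 + l) (z(l, t) = (t + 0)/(l + 2) = t/(2 + l))
q*z((5 - 1)/(-1 - 4), k(6, 2)) = 28*(-5/(2 + (5 - 1)/(-1 - 4))) = 28*(-5/(2 + 4/(-5))) = 28*(-5/(2 + 4*(-⅕))) = 28*(-5/(2 - ⅘)) = 28*(-5/6/5) = 28*(-5*⅚) = 28*(-25/6) = -350/3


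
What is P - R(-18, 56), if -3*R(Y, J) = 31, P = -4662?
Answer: -13955/3 ≈ -4651.7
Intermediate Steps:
R(Y, J) = -31/3 (R(Y, J) = -1/3*31 = -31/3)
P - R(-18, 56) = -4662 - 1*(-31/3) = -4662 + 31/3 = -13955/3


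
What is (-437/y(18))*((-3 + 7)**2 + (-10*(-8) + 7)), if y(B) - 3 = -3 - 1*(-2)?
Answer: -45011/2 ≈ -22506.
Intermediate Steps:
y(B) = 2 (y(B) = 3 + (-3 - 1*(-2)) = 3 + (-3 + 2) = 3 - 1 = 2)
(-437/y(18))*((-3 + 7)**2 + (-10*(-8) + 7)) = (-437/2)*((-3 + 7)**2 + (-10*(-8) + 7)) = (-437*1/2)*(4**2 + (80 + 7)) = -437*(16 + 87)/2 = -437/2*103 = -45011/2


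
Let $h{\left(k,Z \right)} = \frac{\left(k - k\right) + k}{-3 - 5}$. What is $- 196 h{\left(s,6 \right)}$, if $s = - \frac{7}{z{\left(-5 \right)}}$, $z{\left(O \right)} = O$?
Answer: $\frac{343}{10} \approx 34.3$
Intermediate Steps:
$s = \frac{7}{5}$ ($s = - \frac{7}{-5} = \left(-7\right) \left(- \frac{1}{5}\right) = \frac{7}{5} \approx 1.4$)
$h{\left(k,Z \right)} = - \frac{k}{8}$ ($h{\left(k,Z \right)} = \frac{0 + k}{-8} = k \left(- \frac{1}{8}\right) = - \frac{k}{8}$)
$- 196 h{\left(s,6 \right)} = - 196 \left(\left(- \frac{1}{8}\right) \frac{7}{5}\right) = \left(-196\right) \left(- \frac{7}{40}\right) = \frac{343}{10}$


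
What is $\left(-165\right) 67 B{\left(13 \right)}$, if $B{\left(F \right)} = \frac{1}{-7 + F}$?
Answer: $- \frac{3685}{2} \approx -1842.5$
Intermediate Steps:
$\left(-165\right) 67 B{\left(13 \right)} = \frac{\left(-165\right) 67}{-7 + 13} = - \frac{11055}{6} = \left(-11055\right) \frac{1}{6} = - \frac{3685}{2}$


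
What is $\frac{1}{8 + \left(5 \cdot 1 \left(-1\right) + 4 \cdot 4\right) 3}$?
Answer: $\frac{1}{41} \approx 0.02439$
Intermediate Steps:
$\frac{1}{8 + \left(5 \cdot 1 \left(-1\right) + 4 \cdot 4\right) 3} = \frac{1}{8 + \left(5 \left(-1\right) + 16\right) 3} = \frac{1}{8 + \left(-5 + 16\right) 3} = \frac{1}{8 + 11 \cdot 3} = \frac{1}{8 + 33} = \frac{1}{41}$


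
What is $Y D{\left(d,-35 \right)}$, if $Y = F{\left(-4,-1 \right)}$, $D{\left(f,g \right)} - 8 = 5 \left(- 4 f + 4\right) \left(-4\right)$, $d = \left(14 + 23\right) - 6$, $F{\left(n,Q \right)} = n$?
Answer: $-9632$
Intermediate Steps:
$d = 31$ ($d = 37 - 6 = 31$)
$D{\left(f,g \right)} = -72 + 80 f$ ($D{\left(f,g \right)} = 8 + 5 \left(- 4 f + 4\right) \left(-4\right) = 8 + 5 \left(4 - 4 f\right) \left(-4\right) = 8 + \left(20 - 20 f\right) \left(-4\right) = 8 + \left(-80 + 80 f\right) = -72 + 80 f$)
$Y = -4$
$Y D{\left(d,-35 \right)} = - 4 \left(-72 + 80 \cdot 31\right) = - 4 \left(-72 + 2480\right) = \left(-4\right) 2408 = -9632$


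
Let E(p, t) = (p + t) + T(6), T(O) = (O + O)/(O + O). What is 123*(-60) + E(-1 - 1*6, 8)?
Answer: -7378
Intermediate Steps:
T(O) = 1 (T(O) = (2*O)/((2*O)) = (2*O)*(1/(2*O)) = 1)
E(p, t) = 1 + p + t (E(p, t) = (p + t) + 1 = 1 + p + t)
123*(-60) + E(-1 - 1*6, 8) = 123*(-60) + (1 + (-1 - 1*6) + 8) = -7380 + (1 + (-1 - 6) + 8) = -7380 + (1 - 7 + 8) = -7380 + 2 = -7378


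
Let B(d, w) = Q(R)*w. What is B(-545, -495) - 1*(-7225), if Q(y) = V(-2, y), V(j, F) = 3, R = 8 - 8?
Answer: 5740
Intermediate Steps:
R = 0
Q(y) = 3
B(d, w) = 3*w
B(-545, -495) - 1*(-7225) = 3*(-495) - 1*(-7225) = -1485 + 7225 = 5740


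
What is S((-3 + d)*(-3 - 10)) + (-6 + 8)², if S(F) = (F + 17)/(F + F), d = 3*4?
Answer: 518/117 ≈ 4.4274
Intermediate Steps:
d = 12
S(F) = (17 + F)/(2*F) (S(F) = (17 + F)/((2*F)) = (17 + F)*(1/(2*F)) = (17 + F)/(2*F))
S((-3 + d)*(-3 - 10)) + (-6 + 8)² = (17 + (-3 + 12)*(-3 - 10))/(2*(((-3 + 12)*(-3 - 10)))) + (-6 + 8)² = (17 + 9*(-13))/(2*((9*(-13)))) + 2² = (½)*(17 - 117)/(-117) + 4 = (½)*(-1/117)*(-100) + 4 = 50/117 + 4 = 518/117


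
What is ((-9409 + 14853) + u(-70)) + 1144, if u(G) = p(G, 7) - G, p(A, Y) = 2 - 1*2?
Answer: 6658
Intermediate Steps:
p(A, Y) = 0 (p(A, Y) = 2 - 2 = 0)
u(G) = -G (u(G) = 0 - G = -G)
((-9409 + 14853) + u(-70)) + 1144 = ((-9409 + 14853) - 1*(-70)) + 1144 = (5444 + 70) + 1144 = 5514 + 1144 = 6658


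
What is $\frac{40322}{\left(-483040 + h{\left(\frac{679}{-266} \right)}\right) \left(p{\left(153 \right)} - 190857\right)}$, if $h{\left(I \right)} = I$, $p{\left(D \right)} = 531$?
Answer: $\frac{766118}{1746775580571} \approx 4.3859 \cdot 10^{-7}$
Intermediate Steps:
$\frac{40322}{\left(-483040 + h{\left(\frac{679}{-266} \right)}\right) \left(p{\left(153 \right)} - 190857\right)} = \frac{40322}{\left(-483040 + \frac{679}{-266}\right) \left(531 - 190857\right)} = \frac{40322}{\left(-483040 + 679 \left(- \frac{1}{266}\right)\right) \left(-190326\right)} = \frac{40322}{\left(-483040 - \frac{97}{38}\right) \left(-190326\right)} = \frac{40322}{\left(- \frac{18355617}{38}\right) \left(-190326\right)} = \frac{40322}{\frac{1746775580571}{19}} = 40322 \cdot \frac{19}{1746775580571} = \frac{766118}{1746775580571}$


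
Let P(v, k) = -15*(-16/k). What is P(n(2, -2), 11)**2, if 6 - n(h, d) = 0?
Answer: 57600/121 ≈ 476.03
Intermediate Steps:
n(h, d) = 6 (n(h, d) = 6 - 1*0 = 6 + 0 = 6)
P(v, k) = 240/k (P(v, k) = -15*(-16/k) = -(-240)/k = 240/k)
P(n(2, -2), 11)**2 = (240/11)**2 = 57600/121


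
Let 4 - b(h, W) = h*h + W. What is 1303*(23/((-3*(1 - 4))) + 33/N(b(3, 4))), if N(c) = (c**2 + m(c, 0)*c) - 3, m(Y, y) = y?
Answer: 908191/234 ≈ 3881.2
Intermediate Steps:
b(h, W) = 4 - W - h**2 (b(h, W) = 4 - (h*h + W) = 4 - (h**2 + W) = 4 - (W + h**2) = 4 + (-W - h**2) = 4 - W - h**2)
N(c) = -3 + c**2 (N(c) = (c**2 + 0*c) - 3 = (c**2 + 0) - 3 = c**2 - 3 = -3 + c**2)
1303*(23/((-3*(1 - 4))) + 33/N(b(3, 4))) = 1303*(23/((-3*(1 - 4))) + 33/(-3 + (4 - 1*4 - 1*3**2)**2)) = 1303*(23/((-3*(-3))) + 33/(-3 + (4 - 4 - 1*9)**2)) = 1303*(23/9 + 33/(-3 + (4 - 4 - 9)**2)) = 1303*(23*(1/9) + 33/(-3 + (-9)**2)) = 1303*(23/9 + 33/(-3 + 81)) = 1303*(23/9 + 33/78) = 1303*(23/9 + 33*(1/78)) = 1303*(23/9 + 11/26) = 1303*(697/234) = 908191/234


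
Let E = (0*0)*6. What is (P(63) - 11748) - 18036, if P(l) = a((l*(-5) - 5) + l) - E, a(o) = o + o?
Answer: -30298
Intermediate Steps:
a(o) = 2*o
E = 0 (E = 0*6 = 0)
P(l) = -10 - 8*l (P(l) = 2*((l*(-5) - 5) + l) - 1*0 = 2*((-5*l - 5) + l) + 0 = 2*((-5 - 5*l) + l) + 0 = 2*(-5 - 4*l) + 0 = (-10 - 8*l) + 0 = -10 - 8*l)
(P(63) - 11748) - 18036 = ((-10 - 8*63) - 11748) - 18036 = ((-10 - 504) - 11748) - 18036 = (-514 - 11748) - 18036 = -12262 - 18036 = -30298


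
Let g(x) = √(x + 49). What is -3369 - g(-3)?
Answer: -3369 - √46 ≈ -3375.8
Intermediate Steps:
g(x) = √(49 + x)
-3369 - g(-3) = -3369 - √(49 - 3) = -3369 - √46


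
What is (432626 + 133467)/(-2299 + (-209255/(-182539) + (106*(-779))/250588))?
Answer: -12947136476612338/52561842422057 ≈ -246.32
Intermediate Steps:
(432626 + 133467)/(-2299 + (-209255/(-182539) + (106*(-779))/250588)) = 566093/(-2299 + (-209255*(-1/182539) - 82574*1/250588)) = 566093/(-2299 + (209255/182539 - 41287/125294)) = 566093/(-2299 + 18681908277/22871041466) = 566093/(-52561842422057/22871041466) = 566093*(-22871041466/52561842422057) = -12947136476612338/52561842422057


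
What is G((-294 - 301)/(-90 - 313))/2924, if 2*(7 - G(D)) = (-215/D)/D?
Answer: 7974857/414067640 ≈ 0.019260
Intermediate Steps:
G(D) = 7 + 215/(2*D²) (G(D) = 7 - (-215/D)/(2*D) = 7 - (-215)/(2*D²) = 7 + 215/(2*D²))
G((-294 - 301)/(-90 - 313))/2924 = (7 + 215/(2*((-294 - 301)/(-90 - 313))²))/2924 = (7 + 215/(2*(-595/(-403))²))*(1/2924) = (7 + 215/(2*(-595*(-1/403))²))*(1/2924) = (7 + 215/(2*(595/403)²))*(1/2924) = (7 + (215/2)*(162409/354025))*(1/2924) = (7 + 6983587/141610)*(1/2924) = (7974857/141610)*(1/2924) = 7974857/414067640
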